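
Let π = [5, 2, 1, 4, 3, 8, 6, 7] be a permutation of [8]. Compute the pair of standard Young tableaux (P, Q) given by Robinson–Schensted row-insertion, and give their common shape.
P = [1, 3, 6, 7] / [2, 4, 8] / [5];  Q = [1, 4, 6, 8] / [2, 5, 7] / [3];  common shape = (4, 3, 1)

Row-insert the values π_1, π_2, … into P one at a time, bumping the leftmost entry strictly greater than the inserted value down to the next row. The recording tableau Q records, in position (i, j), the step at which that cell was added to P.
  Insert 5 (step 1): P = [5];  Q = [1]
  Insert 2 (step 2): P = [2] / [5];  Q = [1] / [2]
  Insert 1 (step 3): P = [1] / [2] / [5];  Q = [1] / [2] / [3]
  Insert 4 (step 4): P = [1, 4] / [2] / [5];  Q = [1, 4] / [2] / [3]
  Insert 3 (step 5): P = [1, 3] / [2, 4] / [5];  Q = [1, 4] / [2, 5] / [3]
  Insert 8 (step 6): P = [1, 3, 8] / [2, 4] / [5];  Q = [1, 4, 6] / [2, 5] / [3]
  Insert 6 (step 7): P = [1, 3, 6] / [2, 4, 8] / [5];  Q = [1, 4, 6] / [2, 5, 7] / [3]
  Insert 7 (step 8): P = [1, 3, 6, 7] / [2, 4, 8] / [5];  Q = [1, 4, 6, 8] / [2, 5, 7] / [3]
Final shape: (4, 3, 1).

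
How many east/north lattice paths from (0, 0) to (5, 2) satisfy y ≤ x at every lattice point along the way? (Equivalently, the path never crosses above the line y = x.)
Number of paths = 14

By the reflection principle (André's argument), the number of monotone paths to (5, 2) with n ≤ m that never go above y = x is C(7, 5) − C(7, 6) = 21 − 7 = 14.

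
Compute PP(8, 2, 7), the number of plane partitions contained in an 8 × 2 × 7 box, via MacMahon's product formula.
PP(8, 2, 7) = 9202050

Evaluate the triple product over i = 1..8, j = 1..2, k = 1..7. The factors are (2/1) · (3/2) · (4/3) · (5/4) · (6/5) · (7/6) · (8/7) · (3/2) · … (112 factors total). The numerators and denominators telescope so the product is an integer; carrying out the multiplication exactly gives PP(8, 2, 7) = 9202050.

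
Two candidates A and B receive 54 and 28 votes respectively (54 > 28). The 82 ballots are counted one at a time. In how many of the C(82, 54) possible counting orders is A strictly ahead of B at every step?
Strict-lead orderings = 2141545201251718788240

Total orderings of the 82 votes with 54 for A: C(82, 54) = 6754104096255420793680. By the Bertrand ballot formula (Cycle Lemma / reflection principle), the number of orderings in which A is strictly ahead of B throughout is (p − q)/(p + q) · C(p + q, p) = (54 − 28)/(54 + 28) · 6754104096255420793680 = 2141545201251718788240.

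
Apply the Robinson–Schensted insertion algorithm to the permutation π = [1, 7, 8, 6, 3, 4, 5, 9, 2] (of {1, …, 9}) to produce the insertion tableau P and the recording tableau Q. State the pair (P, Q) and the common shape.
P = [1, 2, 4, 5, 9] / [3, 8] / [6] / [7];  Q = [1, 2, 3, 7, 8] / [4, 6] / [5] / [9];  common shape = (5, 2, 1, 1)

Row-insert the values π_1, π_2, … into P one at a time, bumping the leftmost entry strictly greater than the inserted value down to the next row. The recording tableau Q records, in position (i, j), the step at which that cell was added to P.
  Insert 1 (step 1): P = [1];  Q = [1]
  Insert 7 (step 2): P = [1, 7];  Q = [1, 2]
  Insert 8 (step 3): P = [1, 7, 8];  Q = [1, 2, 3]
  Insert 6 (step 4): P = [1, 6, 8] / [7];  Q = [1, 2, 3] / [4]
  Insert 3 (step 5): P = [1, 3, 8] / [6] / [7];  Q = [1, 2, 3] / [4] / [5]
  Insert 4 (step 6): P = [1, 3, 4] / [6, 8] / [7];  Q = [1, 2, 3] / [4, 6] / [5]
  Insert 5 (step 7): P = [1, 3, 4, 5] / [6, 8] / [7];  Q = [1, 2, 3, 7] / [4, 6] / [5]
  Insert 9 (step 8): P = [1, 3, 4, 5, 9] / [6, 8] / [7];  Q = [1, 2, 3, 7, 8] / [4, 6] / [5]
  Insert 2 (step 9): P = [1, 2, 4, 5, 9] / [3, 8] / [6] / [7];  Q = [1, 2, 3, 7, 8] / [4, 6] / [5] / [9]
Final shape: (5, 2, 1, 1).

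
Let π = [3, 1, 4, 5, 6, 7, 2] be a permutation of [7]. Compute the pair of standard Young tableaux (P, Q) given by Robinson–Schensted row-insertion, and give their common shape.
P = [1, 2, 5, 6, 7] / [3, 4];  Q = [1, 3, 4, 5, 6] / [2, 7];  common shape = (5, 2)

Row-insert the values π_1, π_2, … into P one at a time, bumping the leftmost entry strictly greater than the inserted value down to the next row. The recording tableau Q records, in position (i, j), the step at which that cell was added to P.
  Insert 3 (step 1): P = [3];  Q = [1]
  Insert 1 (step 2): P = [1] / [3];  Q = [1] / [2]
  Insert 4 (step 3): P = [1, 4] / [3];  Q = [1, 3] / [2]
  Insert 5 (step 4): P = [1, 4, 5] / [3];  Q = [1, 3, 4] / [2]
  Insert 6 (step 5): P = [1, 4, 5, 6] / [3];  Q = [1, 3, 4, 5] / [2]
  Insert 7 (step 6): P = [1, 4, 5, 6, 7] / [3];  Q = [1, 3, 4, 5, 6] / [2]
  Insert 2 (step 7): P = [1, 2, 5, 6, 7] / [3, 4];  Q = [1, 3, 4, 5, 6] / [2, 7]
Final shape: (5, 2).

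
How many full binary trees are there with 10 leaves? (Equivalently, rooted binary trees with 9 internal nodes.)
C_9 = 4862

These full binary trees are counted by the Catalan number C_n = (1/(n + 1)) · C(2n, n). For n = 9: C_9 = (1/10) · C(18, 9) = 48620/10 = 4862.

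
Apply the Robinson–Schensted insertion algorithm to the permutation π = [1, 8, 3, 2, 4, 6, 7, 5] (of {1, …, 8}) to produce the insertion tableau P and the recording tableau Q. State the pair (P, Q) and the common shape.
P = [1, 2, 4, 5, 7] / [3, 6] / [8];  Q = [1, 2, 5, 6, 7] / [3, 8] / [4];  common shape = (5, 2, 1)

Row-insert the values π_1, π_2, … into P one at a time, bumping the leftmost entry strictly greater than the inserted value down to the next row. The recording tableau Q records, in position (i, j), the step at which that cell was added to P.
  Insert 1 (step 1): P = [1];  Q = [1]
  Insert 8 (step 2): P = [1, 8];  Q = [1, 2]
  Insert 3 (step 3): P = [1, 3] / [8];  Q = [1, 2] / [3]
  Insert 2 (step 4): P = [1, 2] / [3] / [8];  Q = [1, 2] / [3] / [4]
  Insert 4 (step 5): P = [1, 2, 4] / [3] / [8];  Q = [1, 2, 5] / [3] / [4]
  Insert 6 (step 6): P = [1, 2, 4, 6] / [3] / [8];  Q = [1, 2, 5, 6] / [3] / [4]
  Insert 7 (step 7): P = [1, 2, 4, 6, 7] / [3] / [8];  Q = [1, 2, 5, 6, 7] / [3] / [4]
  Insert 5 (step 8): P = [1, 2, 4, 5, 7] / [3, 6] / [8];  Q = [1, 2, 5, 6, 7] / [3, 8] / [4]
Final shape: (5, 2, 1).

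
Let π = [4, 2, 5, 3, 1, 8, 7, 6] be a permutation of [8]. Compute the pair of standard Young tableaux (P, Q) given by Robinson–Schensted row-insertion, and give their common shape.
P = [1, 3, 6] / [2, 5, 7] / [4, 8];  Q = [1, 3, 6] / [2, 4, 7] / [5, 8];  common shape = (3, 3, 2)

Row-insert the values π_1, π_2, … into P one at a time, bumping the leftmost entry strictly greater than the inserted value down to the next row. The recording tableau Q records, in position (i, j), the step at which that cell was added to P.
  Insert 4 (step 1): P = [4];  Q = [1]
  Insert 2 (step 2): P = [2] / [4];  Q = [1] / [2]
  Insert 5 (step 3): P = [2, 5] / [4];  Q = [1, 3] / [2]
  Insert 3 (step 4): P = [2, 3] / [4, 5];  Q = [1, 3] / [2, 4]
  Insert 1 (step 5): P = [1, 3] / [2, 5] / [4];  Q = [1, 3] / [2, 4] / [5]
  Insert 8 (step 6): P = [1, 3, 8] / [2, 5] / [4];  Q = [1, 3, 6] / [2, 4] / [5]
  Insert 7 (step 7): P = [1, 3, 7] / [2, 5, 8] / [4];  Q = [1, 3, 6] / [2, 4, 7] / [5]
  Insert 6 (step 8): P = [1, 3, 6] / [2, 5, 7] / [4, 8];  Q = [1, 3, 6] / [2, 4, 7] / [5, 8]
Final shape: (3, 3, 2).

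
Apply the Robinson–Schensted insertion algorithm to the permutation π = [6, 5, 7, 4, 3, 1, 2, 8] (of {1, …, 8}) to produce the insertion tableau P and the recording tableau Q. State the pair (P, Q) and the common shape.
P = [1, 2, 8] / [3, 7] / [4] / [5] / [6];  Q = [1, 3, 8] / [2, 7] / [4] / [5] / [6];  common shape = (3, 2, 1, 1, 1)

Row-insert the values π_1, π_2, … into P one at a time, bumping the leftmost entry strictly greater than the inserted value down to the next row. The recording tableau Q records, in position (i, j), the step at which that cell was added to P.
  Insert 6 (step 1): P = [6];  Q = [1]
  Insert 5 (step 2): P = [5] / [6];  Q = [1] / [2]
  Insert 7 (step 3): P = [5, 7] / [6];  Q = [1, 3] / [2]
  Insert 4 (step 4): P = [4, 7] / [5] / [6];  Q = [1, 3] / [2] / [4]
  Insert 3 (step 5): P = [3, 7] / [4] / [5] / [6];  Q = [1, 3] / [2] / [4] / [5]
  Insert 1 (step 6): P = [1, 7] / [3] / [4] / [5] / [6];  Q = [1, 3] / [2] / [4] / [5] / [6]
  Insert 2 (step 7): P = [1, 2] / [3, 7] / [4] / [5] / [6];  Q = [1, 3] / [2, 7] / [4] / [5] / [6]
  Insert 8 (step 8): P = [1, 2, 8] / [3, 7] / [4] / [5] / [6];  Q = [1, 3, 8] / [2, 7] / [4] / [5] / [6]
Final shape: (3, 2, 1, 1, 1).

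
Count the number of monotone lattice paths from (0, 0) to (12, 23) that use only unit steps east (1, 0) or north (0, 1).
Number of paths = 834451800

A monotone lattice path from (0, 0) to (12, 23) consists of 12 east steps and 23 north steps in some order, so it is determined by which 12 of the 35 steps are east. The count is C(35, 12) = 834451800.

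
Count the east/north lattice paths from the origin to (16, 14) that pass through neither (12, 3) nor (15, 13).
Number of paths = 70177540

Inclusion–exclusion. Total paths: C(30, 16) = 145422675. Through P₁: C(15, 12)·C(15, 4) = 621075. Through P₂: C(28, 15)·C(2, 1) = 74884320. Since P₁ is strictly southwest of P₂, a monotone path through both must visit P₁ then P₂; paths through both = C(15, 12)·C(13, 3)·C(2, 1) = 260260. Avoid both = 145422675 − 621075 − 74884320 + 260260 = 70177540.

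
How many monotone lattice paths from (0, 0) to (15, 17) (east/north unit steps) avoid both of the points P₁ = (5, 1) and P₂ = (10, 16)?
Number of paths = 502540044

Inclusion–exclusion. Total paths: C(32, 15) = 565722720. Through P₁: C(6, 5)·C(26, 10) = 31870410. Through P₂: C(26, 10)·C(6, 5) = 31870410. Since P₁ is strictly southwest of P₂, a monotone path through both must visit P₁ then P₂; paths through both = C(6, 5)·C(20, 5)·C(6, 5) = 558144. Avoid both = 565722720 − 31870410 − 31870410 + 558144 = 502540044.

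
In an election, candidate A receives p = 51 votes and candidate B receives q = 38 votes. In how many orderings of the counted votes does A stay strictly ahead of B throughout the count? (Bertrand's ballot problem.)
Strict-lead orderings = 2972221065238567530640824

Total orderings of the 89 votes with 51 for A: C(89, 51) = 20348282677402500786694872. By the Bertrand ballot formula (Cycle Lemma / reflection principle), the number of orderings in which A is strictly ahead of B throughout is (p − q)/(p + q) · C(p + q, p) = (51 − 38)/(51 + 38) · 20348282677402500786694872 = 2972221065238567530640824.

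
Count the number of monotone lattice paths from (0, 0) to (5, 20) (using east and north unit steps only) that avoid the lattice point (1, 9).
Number of paths = 39480

Total paths from (0, 0) to (5, 20): C(25, 5) = 53130. Paths through (1, 9): (paths (0, 0) → (1, 9)) × (paths (1, 9) → (5, 20)) = C(10, 1) · C(15, 4) = 10 · 1365 = 13650. Avoidance count = 53130 − 13650 = 39480.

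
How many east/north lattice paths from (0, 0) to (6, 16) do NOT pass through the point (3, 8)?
Number of paths = 47388

Total paths from (0, 0) to (6, 16): C(22, 6) = 74613. Paths through (3, 8): (paths (0, 0) → (3, 8)) × (paths (3, 8) → (6, 16)) = C(11, 3) · C(11, 3) = 165 · 165 = 27225. Avoidance count = 74613 − 27225 = 47388.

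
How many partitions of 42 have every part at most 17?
p(42, parts ≤ 17) = 45864

Use the recurrence p(n, m) = p(n, m−1) + p(n−m, m): either the largest part is < m (count p(n, m−1)) or the largest part is exactly m (remove one copy of m, count p(n−m, m)). With p(0, ·) = 1 this gives p(42, parts ≤ 17) = 45864. (By conjugating Young diagrams, this also counts partitions of 42 into at most 17 parts.)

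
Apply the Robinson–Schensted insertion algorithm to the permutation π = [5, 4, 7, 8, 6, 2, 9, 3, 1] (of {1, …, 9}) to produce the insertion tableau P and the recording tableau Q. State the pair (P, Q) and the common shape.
P = [1, 3, 8, 9] / [2, 6] / [4, 7] / [5];  Q = [1, 3, 4, 7] / [2, 5] / [6, 8] / [9];  common shape = (4, 2, 2, 1)

Row-insert the values π_1, π_2, … into P one at a time, bumping the leftmost entry strictly greater than the inserted value down to the next row. The recording tableau Q records, in position (i, j), the step at which that cell was added to P.
  Insert 5 (step 1): P = [5];  Q = [1]
  Insert 4 (step 2): P = [4] / [5];  Q = [1] / [2]
  Insert 7 (step 3): P = [4, 7] / [5];  Q = [1, 3] / [2]
  Insert 8 (step 4): P = [4, 7, 8] / [5];  Q = [1, 3, 4] / [2]
  Insert 6 (step 5): P = [4, 6, 8] / [5, 7];  Q = [1, 3, 4] / [2, 5]
  Insert 2 (step 6): P = [2, 6, 8] / [4, 7] / [5];  Q = [1, 3, 4] / [2, 5] / [6]
  Insert 9 (step 7): P = [2, 6, 8, 9] / [4, 7] / [5];  Q = [1, 3, 4, 7] / [2, 5] / [6]
  Insert 3 (step 8): P = [2, 3, 8, 9] / [4, 6] / [5, 7];  Q = [1, 3, 4, 7] / [2, 5] / [6, 8]
  Insert 1 (step 9): P = [1, 3, 8, 9] / [2, 6] / [4, 7] / [5];  Q = [1, 3, 4, 7] / [2, 5] / [6, 8] / [9]
Final shape: (4, 2, 2, 1).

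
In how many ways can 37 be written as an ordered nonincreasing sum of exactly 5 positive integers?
p(37, 5 parts) = 831

Partitions of n into exactly k parts are in bijection with partitions of n − k into at most k parts (subtract 1 from each part). So p(37, exactly 5) = p(32, parts ≤ 5). Computing via the recurrence p(m, j) = p(m, j−1) + p(m−j, j) gives 831.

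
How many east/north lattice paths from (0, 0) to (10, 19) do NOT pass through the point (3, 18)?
Number of paths = 20019370

Total paths from (0, 0) to (10, 19): C(29, 10) = 20030010. Paths through (3, 18): (paths (0, 0) → (3, 18)) × (paths (3, 18) → (10, 19)) = C(21, 3) · C(8, 7) = 1330 · 8 = 10640. Avoidance count = 20030010 − 10640 = 20019370.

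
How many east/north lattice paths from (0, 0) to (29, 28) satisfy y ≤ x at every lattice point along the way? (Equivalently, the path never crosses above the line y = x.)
Number of paths = 1002242216651368

By the reflection principle (André's argument), the number of monotone paths to (29, 28) with n ≤ m that never go above y = x is C(57, 29) − C(57, 30) = 15033633249770520 − 14031391033119152 = 1002242216651368.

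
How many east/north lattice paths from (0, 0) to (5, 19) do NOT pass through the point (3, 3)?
Number of paths = 39444

Total paths from (0, 0) to (5, 19): C(24, 5) = 42504. Paths through (3, 3): (paths (0, 0) → (3, 3)) × (paths (3, 3) → (5, 19)) = C(6, 3) · C(18, 2) = 20 · 153 = 3060. Avoidance count = 42504 − 3060 = 39444.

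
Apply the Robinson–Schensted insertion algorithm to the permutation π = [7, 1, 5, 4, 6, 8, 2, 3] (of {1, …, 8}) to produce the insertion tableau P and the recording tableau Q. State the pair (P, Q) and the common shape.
P = [1, 2, 3, 8] / [4, 6] / [5] / [7];  Q = [1, 3, 5, 6] / [2, 8] / [4] / [7];  common shape = (4, 2, 1, 1)

Row-insert the values π_1, π_2, … into P one at a time, bumping the leftmost entry strictly greater than the inserted value down to the next row. The recording tableau Q records, in position (i, j), the step at which that cell was added to P.
  Insert 7 (step 1): P = [7];  Q = [1]
  Insert 1 (step 2): P = [1] / [7];  Q = [1] / [2]
  Insert 5 (step 3): P = [1, 5] / [7];  Q = [1, 3] / [2]
  Insert 4 (step 4): P = [1, 4] / [5] / [7];  Q = [1, 3] / [2] / [4]
  Insert 6 (step 5): P = [1, 4, 6] / [5] / [7];  Q = [1, 3, 5] / [2] / [4]
  Insert 8 (step 6): P = [1, 4, 6, 8] / [5] / [7];  Q = [1, 3, 5, 6] / [2] / [4]
  Insert 2 (step 7): P = [1, 2, 6, 8] / [4] / [5] / [7];  Q = [1, 3, 5, 6] / [2] / [4] / [7]
  Insert 3 (step 8): P = [1, 2, 3, 8] / [4, 6] / [5] / [7];  Q = [1, 3, 5, 6] / [2, 8] / [4] / [7]
Final shape: (4, 2, 1, 1).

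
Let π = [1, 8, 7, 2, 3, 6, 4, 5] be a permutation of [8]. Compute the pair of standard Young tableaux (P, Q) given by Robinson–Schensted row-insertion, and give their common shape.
P = [1, 2, 3, 4, 5] / [6] / [7] / [8];  Q = [1, 2, 5, 6, 8] / [3] / [4] / [7];  common shape = (5, 1, 1, 1)

Row-insert the values π_1, π_2, … into P one at a time, bumping the leftmost entry strictly greater than the inserted value down to the next row. The recording tableau Q records, in position (i, j), the step at which that cell was added to P.
  Insert 1 (step 1): P = [1];  Q = [1]
  Insert 8 (step 2): P = [1, 8];  Q = [1, 2]
  Insert 7 (step 3): P = [1, 7] / [8];  Q = [1, 2] / [3]
  Insert 2 (step 4): P = [1, 2] / [7] / [8];  Q = [1, 2] / [3] / [4]
  Insert 3 (step 5): P = [1, 2, 3] / [7] / [8];  Q = [1, 2, 5] / [3] / [4]
  Insert 6 (step 6): P = [1, 2, 3, 6] / [7] / [8];  Q = [1, 2, 5, 6] / [3] / [4]
  Insert 4 (step 7): P = [1, 2, 3, 4] / [6] / [7] / [8];  Q = [1, 2, 5, 6] / [3] / [4] / [7]
  Insert 5 (step 8): P = [1, 2, 3, 4, 5] / [6] / [7] / [8];  Q = [1, 2, 5, 6, 8] / [3] / [4] / [7]
Final shape: (5, 1, 1, 1).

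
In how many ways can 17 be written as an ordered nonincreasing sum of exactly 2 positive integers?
p(17, 2 parts) = 8

Partitions of n into exactly k parts are in bijection with partitions of n − k into at most k parts (subtract 1 from each part). So p(17, exactly 2) = p(15, parts ≤ 2). Computing via the recurrence p(m, j) = p(m, j−1) + p(m−j, j) gives 8.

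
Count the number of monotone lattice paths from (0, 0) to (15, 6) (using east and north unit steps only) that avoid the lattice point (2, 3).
Number of paths = 48664

Total paths from (0, 0) to (15, 6): C(21, 15) = 54264. Paths through (2, 3): (paths (0, 0) → (2, 3)) × (paths (2, 3) → (15, 6)) = C(5, 2) · C(16, 13) = 10 · 560 = 5600. Avoidance count = 54264 − 5600 = 48664.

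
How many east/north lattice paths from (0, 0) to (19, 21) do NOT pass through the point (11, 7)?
Number of paths = 121106047920

Total paths from (0, 0) to (19, 21): C(40, 19) = 131282408400. Paths through (11, 7): (paths (0, 0) → (11, 7)) × (paths (11, 7) → (19, 21)) = C(18, 11) · C(22, 8) = 31824 · 319770 = 10176360480. Avoidance count = 131282408400 − 10176360480 = 121106047920.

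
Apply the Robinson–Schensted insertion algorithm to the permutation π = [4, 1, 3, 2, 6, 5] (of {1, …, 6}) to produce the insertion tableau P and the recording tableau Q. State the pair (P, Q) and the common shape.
P = [1, 2, 5] / [3, 6] / [4];  Q = [1, 3, 5] / [2, 6] / [4];  common shape = (3, 2, 1)

Row-insert the values π_1, π_2, … into P one at a time, bumping the leftmost entry strictly greater than the inserted value down to the next row. The recording tableau Q records, in position (i, j), the step at which that cell was added to P.
  Insert 4 (step 1): P = [4];  Q = [1]
  Insert 1 (step 2): P = [1] / [4];  Q = [1] / [2]
  Insert 3 (step 3): P = [1, 3] / [4];  Q = [1, 3] / [2]
  Insert 2 (step 4): P = [1, 2] / [3] / [4];  Q = [1, 3] / [2] / [4]
  Insert 6 (step 5): P = [1, 2, 6] / [3] / [4];  Q = [1, 3, 5] / [2] / [4]
  Insert 5 (step 6): P = [1, 2, 5] / [3, 6] / [4];  Q = [1, 3, 5] / [2, 6] / [4]
Final shape: (3, 2, 1).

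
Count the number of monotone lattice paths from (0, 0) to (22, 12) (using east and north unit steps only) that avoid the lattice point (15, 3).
Number of paths = 539019000

Total paths from (0, 0) to (22, 12): C(34, 22) = 548354040. Paths through (15, 3): (paths (0, 0) → (15, 3)) × (paths (15, 3) → (22, 12)) = C(18, 15) · C(16, 7) = 816 · 11440 = 9335040. Avoidance count = 548354040 − 9335040 = 539019000.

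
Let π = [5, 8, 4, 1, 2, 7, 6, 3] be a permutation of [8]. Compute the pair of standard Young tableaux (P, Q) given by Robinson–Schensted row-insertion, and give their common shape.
P = [1, 2, 3] / [4, 6] / [5, 7] / [8];  Q = [1, 2, 6] / [3, 5] / [4, 7] / [8];  common shape = (3, 2, 2, 1)

Row-insert the values π_1, π_2, … into P one at a time, bumping the leftmost entry strictly greater than the inserted value down to the next row. The recording tableau Q records, in position (i, j), the step at which that cell was added to P.
  Insert 5 (step 1): P = [5];  Q = [1]
  Insert 8 (step 2): P = [5, 8];  Q = [1, 2]
  Insert 4 (step 3): P = [4, 8] / [5];  Q = [1, 2] / [3]
  Insert 1 (step 4): P = [1, 8] / [4] / [5];  Q = [1, 2] / [3] / [4]
  Insert 2 (step 5): P = [1, 2] / [4, 8] / [5];  Q = [1, 2] / [3, 5] / [4]
  Insert 7 (step 6): P = [1, 2, 7] / [4, 8] / [5];  Q = [1, 2, 6] / [3, 5] / [4]
  Insert 6 (step 7): P = [1, 2, 6] / [4, 7] / [5, 8];  Q = [1, 2, 6] / [3, 5] / [4, 7]
  Insert 3 (step 8): P = [1, 2, 3] / [4, 6] / [5, 7] / [8];  Q = [1, 2, 6] / [3, 5] / [4, 7] / [8]
Final shape: (3, 2, 2, 1).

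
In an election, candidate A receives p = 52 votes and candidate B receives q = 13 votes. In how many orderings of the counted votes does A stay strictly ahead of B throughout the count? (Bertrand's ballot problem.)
Strict-lead orderings = 9852644109168

Total orderings of the 65 votes with 52 for A: C(65, 52) = 16421073515280. By the Bertrand ballot formula (Cycle Lemma / reflection principle), the number of orderings in which A is strictly ahead of B throughout is (p − q)/(p + q) · C(p + q, p) = (52 − 13)/(52 + 13) · 16421073515280 = 9852644109168.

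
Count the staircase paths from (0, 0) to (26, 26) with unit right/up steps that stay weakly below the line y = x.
C_26 = 18367353072152

These NE paths below the diagonal are counted by the Catalan number C_n = (1/(n + 1)) · C(2n, n). For n = 26: C_26 = (1/27) · C(52, 26) = 495918532948104/27 = 18367353072152.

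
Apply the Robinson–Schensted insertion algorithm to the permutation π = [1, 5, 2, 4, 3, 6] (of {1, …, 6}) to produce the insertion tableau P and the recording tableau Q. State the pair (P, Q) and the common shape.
P = [1, 2, 3, 6] / [4] / [5];  Q = [1, 2, 4, 6] / [3] / [5];  common shape = (4, 1, 1)

Row-insert the values π_1, π_2, … into P one at a time, bumping the leftmost entry strictly greater than the inserted value down to the next row. The recording tableau Q records, in position (i, j), the step at which that cell was added to P.
  Insert 1 (step 1): P = [1];  Q = [1]
  Insert 5 (step 2): P = [1, 5];  Q = [1, 2]
  Insert 2 (step 3): P = [1, 2] / [5];  Q = [1, 2] / [3]
  Insert 4 (step 4): P = [1, 2, 4] / [5];  Q = [1, 2, 4] / [3]
  Insert 3 (step 5): P = [1, 2, 3] / [4] / [5];  Q = [1, 2, 4] / [3] / [5]
  Insert 6 (step 6): P = [1, 2, 3, 6] / [4] / [5];  Q = [1, 2, 4, 6] / [3] / [5]
Final shape: (4, 1, 1).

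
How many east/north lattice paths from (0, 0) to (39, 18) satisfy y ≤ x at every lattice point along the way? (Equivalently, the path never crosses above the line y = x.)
Number of paths = 170679037933635

By the reflection principle (André's argument), the number of monotone paths to (39, 18) with n ≤ m that never go above y = x is C(57, 39) − C(57, 40) = 310325523515700 − 139646485582065 = 170679037933635.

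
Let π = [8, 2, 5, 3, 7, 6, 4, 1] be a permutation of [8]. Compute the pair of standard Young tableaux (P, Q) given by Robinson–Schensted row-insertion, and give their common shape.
P = [1, 3, 4] / [2, 6] / [5] / [7] / [8];  Q = [1, 3, 5] / [2, 6] / [4] / [7] / [8];  common shape = (3, 2, 1, 1, 1)

Row-insert the values π_1, π_2, … into P one at a time, bumping the leftmost entry strictly greater than the inserted value down to the next row. The recording tableau Q records, in position (i, j), the step at which that cell was added to P.
  Insert 8 (step 1): P = [8];  Q = [1]
  Insert 2 (step 2): P = [2] / [8];  Q = [1] / [2]
  Insert 5 (step 3): P = [2, 5] / [8];  Q = [1, 3] / [2]
  Insert 3 (step 4): P = [2, 3] / [5] / [8];  Q = [1, 3] / [2] / [4]
  Insert 7 (step 5): P = [2, 3, 7] / [5] / [8];  Q = [1, 3, 5] / [2] / [4]
  Insert 6 (step 6): P = [2, 3, 6] / [5, 7] / [8];  Q = [1, 3, 5] / [2, 6] / [4]
  Insert 4 (step 7): P = [2, 3, 4] / [5, 6] / [7] / [8];  Q = [1, 3, 5] / [2, 6] / [4] / [7]
  Insert 1 (step 8): P = [1, 3, 4] / [2, 6] / [5] / [7] / [8];  Q = [1, 3, 5] / [2, 6] / [4] / [7] / [8]
Final shape: (3, 2, 1, 1, 1).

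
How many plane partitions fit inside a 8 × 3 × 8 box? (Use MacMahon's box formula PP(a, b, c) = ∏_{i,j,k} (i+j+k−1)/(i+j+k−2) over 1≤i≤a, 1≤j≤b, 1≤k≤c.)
PP(8, 3, 8) = 33803832920

Evaluate the triple product over i = 1..8, j = 1..3, k = 1..8. The factors are (2/1) · (3/2) · (4/3) · (5/4) · (6/5) · (7/6) · (8/7) · (9/8) · … (192 factors total). The numerators and denominators telescope so the product is an integer; carrying out the multiplication exactly gives PP(8, 3, 8) = 33803832920.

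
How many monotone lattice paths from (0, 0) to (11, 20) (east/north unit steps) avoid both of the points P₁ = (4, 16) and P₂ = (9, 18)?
Number of paths = 55562985

Inclusion–exclusion. Total paths: C(31, 11) = 84672315. Through P₁: C(20, 4)·C(11, 7) = 1598850. Through P₂: C(27, 9)·C(4, 2) = 28120950. Since P₁ is strictly southwest of P₂, a monotone path through both must visit P₁ then P₂; paths through both = C(20, 4)·C(7, 5)·C(4, 2) = 610470. Avoid both = 84672315 − 1598850 − 28120950 + 610470 = 55562985.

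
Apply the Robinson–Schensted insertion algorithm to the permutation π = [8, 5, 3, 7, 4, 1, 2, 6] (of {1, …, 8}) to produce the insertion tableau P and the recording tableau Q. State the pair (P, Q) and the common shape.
P = [1, 2, 6] / [3, 4] / [5, 7] / [8];  Q = [1, 4, 8] / [2, 5] / [3, 7] / [6];  common shape = (3, 2, 2, 1)

Row-insert the values π_1, π_2, … into P one at a time, bumping the leftmost entry strictly greater than the inserted value down to the next row. The recording tableau Q records, in position (i, j), the step at which that cell was added to P.
  Insert 8 (step 1): P = [8];  Q = [1]
  Insert 5 (step 2): P = [5] / [8];  Q = [1] / [2]
  Insert 3 (step 3): P = [3] / [5] / [8];  Q = [1] / [2] / [3]
  Insert 7 (step 4): P = [3, 7] / [5] / [8];  Q = [1, 4] / [2] / [3]
  Insert 4 (step 5): P = [3, 4] / [5, 7] / [8];  Q = [1, 4] / [2, 5] / [3]
  Insert 1 (step 6): P = [1, 4] / [3, 7] / [5] / [8];  Q = [1, 4] / [2, 5] / [3] / [6]
  Insert 2 (step 7): P = [1, 2] / [3, 4] / [5, 7] / [8];  Q = [1, 4] / [2, 5] / [3, 7] / [6]
  Insert 6 (step 8): P = [1, 2, 6] / [3, 4] / [5, 7] / [8];  Q = [1, 4, 8] / [2, 5] / [3, 7] / [6]
Final shape: (3, 2, 2, 1).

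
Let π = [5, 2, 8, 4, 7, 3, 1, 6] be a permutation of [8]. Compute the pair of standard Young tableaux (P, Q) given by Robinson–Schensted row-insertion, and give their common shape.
P = [1, 3, 6] / [2, 7] / [4, 8] / [5];  Q = [1, 3, 5] / [2, 4] / [6, 8] / [7];  common shape = (3, 2, 2, 1)

Row-insert the values π_1, π_2, … into P one at a time, bumping the leftmost entry strictly greater than the inserted value down to the next row. The recording tableau Q records, in position (i, j), the step at which that cell was added to P.
  Insert 5 (step 1): P = [5];  Q = [1]
  Insert 2 (step 2): P = [2] / [5];  Q = [1] / [2]
  Insert 8 (step 3): P = [2, 8] / [5];  Q = [1, 3] / [2]
  Insert 4 (step 4): P = [2, 4] / [5, 8];  Q = [1, 3] / [2, 4]
  Insert 7 (step 5): P = [2, 4, 7] / [5, 8];  Q = [1, 3, 5] / [2, 4]
  Insert 3 (step 6): P = [2, 3, 7] / [4, 8] / [5];  Q = [1, 3, 5] / [2, 4] / [6]
  Insert 1 (step 7): P = [1, 3, 7] / [2, 8] / [4] / [5];  Q = [1, 3, 5] / [2, 4] / [6] / [7]
  Insert 6 (step 8): P = [1, 3, 6] / [2, 7] / [4, 8] / [5];  Q = [1, 3, 5] / [2, 4] / [6, 8] / [7]
Final shape: (3, 2, 2, 1).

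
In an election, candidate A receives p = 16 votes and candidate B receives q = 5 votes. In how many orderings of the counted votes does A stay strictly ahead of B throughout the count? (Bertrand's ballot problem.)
Strict-lead orderings = 10659

Total orderings of the 21 votes with 16 for A: C(21, 16) = 20349. By the Bertrand ballot formula (Cycle Lemma / reflection principle), the number of orderings in which A is strictly ahead of B throughout is (p − q)/(p + q) · C(p + q, p) = (16 − 5)/(16 + 5) · 20349 = 10659.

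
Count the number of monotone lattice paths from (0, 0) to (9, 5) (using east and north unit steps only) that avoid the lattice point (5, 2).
Number of paths = 1267

Total paths from (0, 0) to (9, 5): C(14, 9) = 2002. Paths through (5, 2): (paths (0, 0) → (5, 2)) × (paths (5, 2) → (9, 5)) = C(7, 5) · C(7, 4) = 21 · 35 = 735. Avoidance count = 2002 − 735 = 1267.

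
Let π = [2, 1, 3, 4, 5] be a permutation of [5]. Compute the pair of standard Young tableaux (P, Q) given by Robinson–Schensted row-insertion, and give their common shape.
P = [1, 3, 4, 5] / [2];  Q = [1, 3, 4, 5] / [2];  common shape = (4, 1)

Row-insert the values π_1, π_2, … into P one at a time, bumping the leftmost entry strictly greater than the inserted value down to the next row. The recording tableau Q records, in position (i, j), the step at which that cell was added to P.
  Insert 2 (step 1): P = [2];  Q = [1]
  Insert 1 (step 2): P = [1] / [2];  Q = [1] / [2]
  Insert 3 (step 3): P = [1, 3] / [2];  Q = [1, 3] / [2]
  Insert 4 (step 4): P = [1, 3, 4] / [2];  Q = [1, 3, 4] / [2]
  Insert 5 (step 5): P = [1, 3, 4, 5] / [2];  Q = [1, 3, 4, 5] / [2]
Final shape: (4, 1).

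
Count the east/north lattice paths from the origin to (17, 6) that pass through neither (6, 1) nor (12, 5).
Number of paths = 42063

Inclusion–exclusion. Total paths: C(23, 17) = 100947. Through P₁: C(7, 6)·C(16, 11) = 30576. Through P₂: C(17, 12)·C(6, 5) = 37128. Since P₁ is strictly southwest of P₂, a monotone path through both must visit P₁ then P₂; paths through both = C(7, 6)·C(10, 6)·C(6, 5) = 8820. Avoid both = 100947 − 30576 − 37128 + 8820 = 42063.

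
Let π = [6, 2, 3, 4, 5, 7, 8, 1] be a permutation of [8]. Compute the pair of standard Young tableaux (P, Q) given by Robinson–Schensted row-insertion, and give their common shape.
P = [1, 3, 4, 5, 7, 8] / [2] / [6];  Q = [1, 3, 4, 5, 6, 7] / [2] / [8];  common shape = (6, 1, 1)

Row-insert the values π_1, π_2, … into P one at a time, bumping the leftmost entry strictly greater than the inserted value down to the next row. The recording tableau Q records, in position (i, j), the step at which that cell was added to P.
  Insert 6 (step 1): P = [6];  Q = [1]
  Insert 2 (step 2): P = [2] / [6];  Q = [1] / [2]
  Insert 3 (step 3): P = [2, 3] / [6];  Q = [1, 3] / [2]
  Insert 4 (step 4): P = [2, 3, 4] / [6];  Q = [1, 3, 4] / [2]
  Insert 5 (step 5): P = [2, 3, 4, 5] / [6];  Q = [1, 3, 4, 5] / [2]
  Insert 7 (step 6): P = [2, 3, 4, 5, 7] / [6];  Q = [1, 3, 4, 5, 6] / [2]
  Insert 8 (step 7): P = [2, 3, 4, 5, 7, 8] / [6];  Q = [1, 3, 4, 5, 6, 7] / [2]
  Insert 1 (step 8): P = [1, 3, 4, 5, 7, 8] / [2] / [6];  Q = [1, 3, 4, 5, 6, 7] / [2] / [8]
Final shape: (6, 1, 1).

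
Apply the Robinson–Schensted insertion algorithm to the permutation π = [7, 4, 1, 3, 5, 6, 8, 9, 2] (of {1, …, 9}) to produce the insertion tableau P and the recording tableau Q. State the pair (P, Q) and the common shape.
P = [1, 2, 5, 6, 8, 9] / [3] / [4] / [7];  Q = [1, 4, 5, 6, 7, 8] / [2] / [3] / [9];  common shape = (6, 1, 1, 1)

Row-insert the values π_1, π_2, … into P one at a time, bumping the leftmost entry strictly greater than the inserted value down to the next row. The recording tableau Q records, in position (i, j), the step at which that cell was added to P.
  Insert 7 (step 1): P = [7];  Q = [1]
  Insert 4 (step 2): P = [4] / [7];  Q = [1] / [2]
  Insert 1 (step 3): P = [1] / [4] / [7];  Q = [1] / [2] / [3]
  Insert 3 (step 4): P = [1, 3] / [4] / [7];  Q = [1, 4] / [2] / [3]
  Insert 5 (step 5): P = [1, 3, 5] / [4] / [7];  Q = [1, 4, 5] / [2] / [3]
  Insert 6 (step 6): P = [1, 3, 5, 6] / [4] / [7];  Q = [1, 4, 5, 6] / [2] / [3]
  Insert 8 (step 7): P = [1, 3, 5, 6, 8] / [4] / [7];  Q = [1, 4, 5, 6, 7] / [2] / [3]
  Insert 9 (step 8): P = [1, 3, 5, 6, 8, 9] / [4] / [7];  Q = [1, 4, 5, 6, 7, 8] / [2] / [3]
  Insert 2 (step 9): P = [1, 2, 5, 6, 8, 9] / [3] / [4] / [7];  Q = [1, 4, 5, 6, 7, 8] / [2] / [3] / [9]
Final shape: (6, 1, 1, 1).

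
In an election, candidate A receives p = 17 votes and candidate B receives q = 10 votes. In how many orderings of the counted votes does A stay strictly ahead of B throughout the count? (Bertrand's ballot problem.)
Strict-lead orderings = 2187185

Total orderings of the 27 votes with 17 for A: C(27, 17) = 8436285. By the Bertrand ballot formula (Cycle Lemma / reflection principle), the number of orderings in which A is strictly ahead of B throughout is (p − q)/(p + q) · C(p + q, p) = (17 − 10)/(17 + 10) · 8436285 = 2187185.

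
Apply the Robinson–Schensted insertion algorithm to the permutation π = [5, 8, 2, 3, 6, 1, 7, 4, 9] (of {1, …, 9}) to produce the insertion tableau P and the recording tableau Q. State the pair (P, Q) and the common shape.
P = [1, 3, 4, 7, 9] / [2, 6] / [5, 8];  Q = [1, 2, 5, 7, 9] / [3, 4] / [6, 8];  common shape = (5, 2, 2)

Row-insert the values π_1, π_2, … into P one at a time, bumping the leftmost entry strictly greater than the inserted value down to the next row. The recording tableau Q records, in position (i, j), the step at which that cell was added to P.
  Insert 5 (step 1): P = [5];  Q = [1]
  Insert 8 (step 2): P = [5, 8];  Q = [1, 2]
  Insert 2 (step 3): P = [2, 8] / [5];  Q = [1, 2] / [3]
  Insert 3 (step 4): P = [2, 3] / [5, 8];  Q = [1, 2] / [3, 4]
  Insert 6 (step 5): P = [2, 3, 6] / [5, 8];  Q = [1, 2, 5] / [3, 4]
  Insert 1 (step 6): P = [1, 3, 6] / [2, 8] / [5];  Q = [1, 2, 5] / [3, 4] / [6]
  Insert 7 (step 7): P = [1, 3, 6, 7] / [2, 8] / [5];  Q = [1, 2, 5, 7] / [3, 4] / [6]
  Insert 4 (step 8): P = [1, 3, 4, 7] / [2, 6] / [5, 8];  Q = [1, 2, 5, 7] / [3, 4] / [6, 8]
  Insert 9 (step 9): P = [1, 3, 4, 7, 9] / [2, 6] / [5, 8];  Q = [1, 2, 5, 7, 9] / [3, 4] / [6, 8]
Final shape: (5, 2, 2).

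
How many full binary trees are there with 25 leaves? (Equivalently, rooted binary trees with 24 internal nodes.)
C_24 = 1289904147324

These full binary trees are counted by the Catalan number C_n = (1/(n + 1)) · C(2n, n). For n = 24: C_24 = (1/25) · C(48, 24) = 32247603683100/25 = 1289904147324.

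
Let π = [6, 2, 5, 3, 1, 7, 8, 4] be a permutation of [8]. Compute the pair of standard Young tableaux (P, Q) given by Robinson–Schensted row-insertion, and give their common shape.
P = [1, 3, 4, 8] / [2, 7] / [5] / [6];  Q = [1, 3, 6, 7] / [2, 8] / [4] / [5];  common shape = (4, 2, 1, 1)

Row-insert the values π_1, π_2, … into P one at a time, bumping the leftmost entry strictly greater than the inserted value down to the next row. The recording tableau Q records, in position (i, j), the step at which that cell was added to P.
  Insert 6 (step 1): P = [6];  Q = [1]
  Insert 2 (step 2): P = [2] / [6];  Q = [1] / [2]
  Insert 5 (step 3): P = [2, 5] / [6];  Q = [1, 3] / [2]
  Insert 3 (step 4): P = [2, 3] / [5] / [6];  Q = [1, 3] / [2] / [4]
  Insert 1 (step 5): P = [1, 3] / [2] / [5] / [6];  Q = [1, 3] / [2] / [4] / [5]
  Insert 7 (step 6): P = [1, 3, 7] / [2] / [5] / [6];  Q = [1, 3, 6] / [2] / [4] / [5]
  Insert 8 (step 7): P = [1, 3, 7, 8] / [2] / [5] / [6];  Q = [1, 3, 6, 7] / [2] / [4] / [5]
  Insert 4 (step 8): P = [1, 3, 4, 8] / [2, 7] / [5] / [6];  Q = [1, 3, 6, 7] / [2, 8] / [4] / [5]
Final shape: (4, 2, 1, 1).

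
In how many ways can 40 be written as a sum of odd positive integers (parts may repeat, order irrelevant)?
p_odd(40) = 1113

Enumerate partitions using only odd parts via the recurrence o(n, m) = o(n, m−2) + o(n−m, m) over odd m, starting from the largest odd part ≤ n. This gives p_odd(40) = 1113. (Euler's theorem: equals the count of distinct-part partitions.)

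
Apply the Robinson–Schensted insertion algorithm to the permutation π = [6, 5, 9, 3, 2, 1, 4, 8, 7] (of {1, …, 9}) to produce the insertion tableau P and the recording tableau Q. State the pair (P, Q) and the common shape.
P = [1, 4, 7] / [2, 8] / [3, 9] / [5] / [6];  Q = [1, 3, 8] / [2, 7] / [4, 9] / [5] / [6];  common shape = (3, 2, 2, 1, 1)

Row-insert the values π_1, π_2, … into P one at a time, bumping the leftmost entry strictly greater than the inserted value down to the next row. The recording tableau Q records, in position (i, j), the step at which that cell was added to P.
  Insert 6 (step 1): P = [6];  Q = [1]
  Insert 5 (step 2): P = [5] / [6];  Q = [1] / [2]
  Insert 9 (step 3): P = [5, 9] / [6];  Q = [1, 3] / [2]
  Insert 3 (step 4): P = [3, 9] / [5] / [6];  Q = [1, 3] / [2] / [4]
  Insert 2 (step 5): P = [2, 9] / [3] / [5] / [6];  Q = [1, 3] / [2] / [4] / [5]
  Insert 1 (step 6): P = [1, 9] / [2] / [3] / [5] / [6];  Q = [1, 3] / [2] / [4] / [5] / [6]
  Insert 4 (step 7): P = [1, 4] / [2, 9] / [3] / [5] / [6];  Q = [1, 3] / [2, 7] / [4] / [5] / [6]
  Insert 8 (step 8): P = [1, 4, 8] / [2, 9] / [3] / [5] / [6];  Q = [1, 3, 8] / [2, 7] / [4] / [5] / [6]
  Insert 7 (step 9): P = [1, 4, 7] / [2, 8] / [3, 9] / [5] / [6];  Q = [1, 3, 8] / [2, 7] / [4, 9] / [5] / [6]
Final shape: (3, 2, 2, 1, 1).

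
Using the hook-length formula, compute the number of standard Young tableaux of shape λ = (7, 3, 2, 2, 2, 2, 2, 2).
# SYT of shape (7, 3, 2, 2, 2, 2, 2, 2) = 164148600

Hook-length formula: f^λ = n! / Π hook(c), product over all cells c of the Young diagram. For λ = (7, 3, 2, 2, 2, 2, 2, 2), n = 22 boxes. Hook lengths by row (left-to-right, top-to-bottom): [14, 13, 6, 4, 3, 2, 1]; [9, 8, 1]; [7, 6]; [6, 5]; [5, 4]; [4, 3]; [3, 2]; [2, 1]. Product of hooks = 6847458508800. So f^λ = 22! / 6847458508800 = 1124000727777607680000 / 6847458508800 = 164148600.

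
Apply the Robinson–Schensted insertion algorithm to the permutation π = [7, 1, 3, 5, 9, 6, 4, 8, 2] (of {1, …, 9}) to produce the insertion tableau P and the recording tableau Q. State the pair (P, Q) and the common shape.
P = [1, 2, 4, 6, 8] / [3, 9] / [5] / [7];  Q = [1, 3, 4, 5, 8] / [2, 6] / [7] / [9];  common shape = (5, 2, 1, 1)

Row-insert the values π_1, π_2, … into P one at a time, bumping the leftmost entry strictly greater than the inserted value down to the next row. The recording tableau Q records, in position (i, j), the step at which that cell was added to P.
  Insert 7 (step 1): P = [7];  Q = [1]
  Insert 1 (step 2): P = [1] / [7];  Q = [1] / [2]
  Insert 3 (step 3): P = [1, 3] / [7];  Q = [1, 3] / [2]
  Insert 5 (step 4): P = [1, 3, 5] / [7];  Q = [1, 3, 4] / [2]
  Insert 9 (step 5): P = [1, 3, 5, 9] / [7];  Q = [1, 3, 4, 5] / [2]
  Insert 6 (step 6): P = [1, 3, 5, 6] / [7, 9];  Q = [1, 3, 4, 5] / [2, 6]
  Insert 4 (step 7): P = [1, 3, 4, 6] / [5, 9] / [7];  Q = [1, 3, 4, 5] / [2, 6] / [7]
  Insert 8 (step 8): P = [1, 3, 4, 6, 8] / [5, 9] / [7];  Q = [1, 3, 4, 5, 8] / [2, 6] / [7]
  Insert 2 (step 9): P = [1, 2, 4, 6, 8] / [3, 9] / [5] / [7];  Q = [1, 3, 4, 5, 8] / [2, 6] / [7] / [9]
Final shape: (5, 2, 1, 1).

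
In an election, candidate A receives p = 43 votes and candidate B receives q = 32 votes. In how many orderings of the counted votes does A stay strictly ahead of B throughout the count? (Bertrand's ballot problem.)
Strict-lead orderings = 228888897836465565006

Total orderings of the 75 votes with 43 for A: C(75, 43) = 1560606121612265215950. By the Bertrand ballot formula (Cycle Lemma / reflection principle), the number of orderings in which A is strictly ahead of B throughout is (p − q)/(p + q) · C(p + q, p) = (43 − 32)/(43 + 32) · 1560606121612265215950 = 228888897836465565006.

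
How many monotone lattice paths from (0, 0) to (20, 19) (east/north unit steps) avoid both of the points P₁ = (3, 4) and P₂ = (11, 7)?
Number of paths = 41466386640

Inclusion–exclusion. Total paths: C(39, 20) = 68923264410. Through P₁: C(7, 3)·C(32, 17) = 19800295200. Through P₂: C(18, 11)·C(21, 9) = 9354028320. Since P₁ is strictly southwest of P₂, a monotone path through both must visit P₁ then P₂; paths through both = C(7, 3)·C(11, 8)·C(21, 9) = 1697445750. Avoid both = 68923264410 − 19800295200 − 9354028320 + 1697445750 = 41466386640.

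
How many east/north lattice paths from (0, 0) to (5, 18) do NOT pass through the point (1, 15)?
Number of paths = 33089

Total paths from (0, 0) to (5, 18): C(23, 5) = 33649. Paths through (1, 15): (paths (0, 0) → (1, 15)) × (paths (1, 15) → (5, 18)) = C(16, 1) · C(7, 4) = 16 · 35 = 560. Avoidance count = 33649 − 560 = 33089.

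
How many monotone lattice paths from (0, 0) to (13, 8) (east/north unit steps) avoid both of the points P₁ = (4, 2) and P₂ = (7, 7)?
Number of paths = 110271

Inclusion–exclusion. Total paths: C(21, 13) = 203490. Through P₁: C(6, 4)·C(15, 9) = 75075. Through P₂: C(14, 7)·C(7, 6) = 24024. Since P₁ is strictly southwest of P₂, a monotone path through both must visit P₁ then P₂; paths through both = C(6, 4)·C(8, 3)·C(7, 6) = 5880. Avoid both = 203490 − 75075 − 24024 + 5880 = 110271.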